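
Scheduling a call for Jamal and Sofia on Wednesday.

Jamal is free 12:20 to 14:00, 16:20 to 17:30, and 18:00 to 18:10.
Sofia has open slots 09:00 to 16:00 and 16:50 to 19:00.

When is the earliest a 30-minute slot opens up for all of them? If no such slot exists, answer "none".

12:20

Jamal ∩ Sofia: 12:20–14:00, 16:50–17:30, 18:00–18:10.
Windows ≥ 30 min: 12:20–14:00, 16:50–17:30.
Earliest such window starts at 12:20.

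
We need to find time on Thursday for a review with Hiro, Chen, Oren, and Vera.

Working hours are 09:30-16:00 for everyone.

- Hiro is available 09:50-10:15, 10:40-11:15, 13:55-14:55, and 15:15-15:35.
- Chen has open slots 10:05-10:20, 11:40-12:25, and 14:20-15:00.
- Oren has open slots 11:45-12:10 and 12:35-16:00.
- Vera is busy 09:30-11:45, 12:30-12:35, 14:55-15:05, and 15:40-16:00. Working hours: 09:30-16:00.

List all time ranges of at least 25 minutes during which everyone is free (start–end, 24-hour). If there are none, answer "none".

Vera free within 09:30–16:00: 11:45–12:30, 12:35–14:55, 15:05–15:40.
Hiro ∩ Chen: 10:05–10:15, 14:20–14:55.
Hiro ∩ Chen ∩ Oren: 14:20–14:55.
Hiro ∩ Chen ∩ Oren ∩ Vera: 14:20–14:55.
Windows ≥ 25 min: 14:20–14:55.

14:20–14:55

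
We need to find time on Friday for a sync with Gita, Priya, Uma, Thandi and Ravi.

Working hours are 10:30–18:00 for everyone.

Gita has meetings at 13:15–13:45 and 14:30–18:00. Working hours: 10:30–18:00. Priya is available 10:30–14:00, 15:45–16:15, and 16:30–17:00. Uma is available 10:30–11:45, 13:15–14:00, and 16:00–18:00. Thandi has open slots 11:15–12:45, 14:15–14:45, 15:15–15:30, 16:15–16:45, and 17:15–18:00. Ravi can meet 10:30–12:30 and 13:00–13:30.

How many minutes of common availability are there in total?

30 minutes

Gita free within 10:30–18:00: 10:30–13:15, 13:45–14:30.
Gita ∩ Priya: 10:30–13:15, 13:45–14:00.
Gita ∩ Priya ∩ Uma: 10:30–11:45, 13:45–14:00.
Gita ∩ Priya ∩ Uma ∩ Thandi: 11:15–11:45.
Gita ∩ Priya ∩ Uma ∩ Thandi ∩ Ravi: 11:15–11:45.
Total common minutes: 30.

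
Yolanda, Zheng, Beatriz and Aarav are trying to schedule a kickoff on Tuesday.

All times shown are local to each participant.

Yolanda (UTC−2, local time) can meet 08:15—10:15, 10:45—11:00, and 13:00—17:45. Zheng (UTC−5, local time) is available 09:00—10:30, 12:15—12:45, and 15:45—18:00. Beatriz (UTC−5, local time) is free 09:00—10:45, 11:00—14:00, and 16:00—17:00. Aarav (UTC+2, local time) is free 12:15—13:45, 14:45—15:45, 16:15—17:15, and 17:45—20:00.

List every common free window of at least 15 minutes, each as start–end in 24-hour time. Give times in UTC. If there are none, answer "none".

15:00–15:15, 17:15–17:45

Yolanda → UTC: 10:15–12:15, 12:45–13:00, 15:00–19:45.
Zheng → UTC: 14:00–15:30, 17:15–17:45, 20:45–23:00.
Beatriz → UTC: 14:00–15:45, 16:00–19:00, 21:00–22:00.
Aarav → UTC: 10:15–11:45, 12:45–13:45, 14:15–15:15, 15:45–18:00.
Yolanda ∩ Zheng: 15:00–15:30, 17:15–17:45.
Yolanda ∩ Zheng ∩ Beatriz: 15:00–15:30, 17:15–17:45.
Yolanda ∩ Zheng ∩ Beatriz ∩ Aarav: 15:00–15:15, 17:15–17:45.
Windows ≥ 15 min: 15:00–15:15, 17:15–17:45.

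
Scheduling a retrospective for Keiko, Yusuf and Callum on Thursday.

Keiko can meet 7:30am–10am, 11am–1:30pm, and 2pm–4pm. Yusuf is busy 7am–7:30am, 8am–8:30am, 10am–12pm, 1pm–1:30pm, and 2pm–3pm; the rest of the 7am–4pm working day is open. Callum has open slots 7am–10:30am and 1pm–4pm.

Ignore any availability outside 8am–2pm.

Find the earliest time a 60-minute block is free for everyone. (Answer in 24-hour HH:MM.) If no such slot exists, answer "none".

08:30

Yusuf free within 07:00–16:00: 07:30–08:00, 08:30–10:00, 12:00–13:00, 13:30–14:00, 15:00–16:00.
Keiko ∩ Yusuf: 07:30–08:00, 08:30–10:00, 12:00–13:00, 15:00–16:00.
Keiko ∩ Yusuf ∩ Callum: 07:30–08:00, 08:30–10:00, 15:00–16:00.
Restricted to 08:00–14:00: 08:30–10:00.
Windows ≥ 60 min: 08:30–10:00.
Earliest such window starts at 08:30.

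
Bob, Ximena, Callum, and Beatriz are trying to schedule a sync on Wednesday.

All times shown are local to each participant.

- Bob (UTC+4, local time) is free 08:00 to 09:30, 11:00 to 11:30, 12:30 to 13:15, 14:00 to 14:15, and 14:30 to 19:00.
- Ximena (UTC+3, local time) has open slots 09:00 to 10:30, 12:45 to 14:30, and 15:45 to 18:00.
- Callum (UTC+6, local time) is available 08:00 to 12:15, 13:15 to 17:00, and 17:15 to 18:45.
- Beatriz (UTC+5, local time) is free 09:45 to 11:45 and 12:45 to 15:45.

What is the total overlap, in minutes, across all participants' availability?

30 minutes

Bob → UTC: 04:00–05:30, 07:00–07:30, 08:30–09:15, 10:00–10:15, 10:30–15:00.
Ximena → UTC: 06:00–07:30, 09:45–11:30, 12:45–15:00.
Callum → UTC: 02:00–06:15, 07:15–11:00, 11:15–12:45.
Beatriz → UTC: 04:45–06:45, 07:45–10:45.
Bob ∩ Ximena: 07:00–07:30, 10:00–10:15, 10:30–11:30, 12:45–15:00.
Bob ∩ Ximena ∩ Callum: 07:15–07:30, 10:00–10:15, 10:30–11:00, 11:15–11:30.
Bob ∩ Ximena ∩ Callum ∩ Beatriz: 10:00–10:15, 10:30–10:45.
Total common minutes: 15 + 15 = 30.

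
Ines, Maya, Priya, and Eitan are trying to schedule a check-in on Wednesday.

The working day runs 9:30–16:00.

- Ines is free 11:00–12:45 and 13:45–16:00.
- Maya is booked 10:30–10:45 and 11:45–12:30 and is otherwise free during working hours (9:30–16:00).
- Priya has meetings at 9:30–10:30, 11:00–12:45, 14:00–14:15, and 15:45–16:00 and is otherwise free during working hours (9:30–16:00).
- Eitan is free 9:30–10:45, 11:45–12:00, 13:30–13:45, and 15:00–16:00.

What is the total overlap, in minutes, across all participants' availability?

45 minutes

Maya free within 09:30–16:00: 09:30–10:30, 10:45–11:45, 12:30–16:00.
Priya free within 09:30–16:00: 10:30–11:00, 12:45–14:00, 14:15–15:45.
Ines ∩ Maya: 11:00–11:45, 12:30–12:45, 13:45–16:00.
Ines ∩ Maya ∩ Priya: 13:45–14:00, 14:15–15:45.
Ines ∩ Maya ∩ Priya ∩ Eitan: 15:00–15:45.
Total common minutes: 45.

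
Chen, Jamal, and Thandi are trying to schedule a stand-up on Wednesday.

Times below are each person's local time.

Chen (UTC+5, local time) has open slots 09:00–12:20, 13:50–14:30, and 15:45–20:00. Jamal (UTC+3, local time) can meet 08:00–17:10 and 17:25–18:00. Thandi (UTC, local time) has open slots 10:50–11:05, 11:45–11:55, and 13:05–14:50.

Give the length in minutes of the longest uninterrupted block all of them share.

65 minutes

Chen → UTC: 04:00–07:20, 08:50–09:30, 10:45–15:00.
Jamal → UTC: 05:00–14:10, 14:25–15:00.
Thandi → UTC: 10:50–11:05, 11:45–11:55, 13:05–14:50.
Chen ∩ Jamal: 05:00–07:20, 08:50–09:30, 10:45–14:10, 14:25–15:00.
Chen ∩ Jamal ∩ Thandi: 10:50–11:05, 11:45–11:55, 13:05–14:10, 14:25–14:50.
Common window lengths: 15, 10, 65, 25 min; longest is 65.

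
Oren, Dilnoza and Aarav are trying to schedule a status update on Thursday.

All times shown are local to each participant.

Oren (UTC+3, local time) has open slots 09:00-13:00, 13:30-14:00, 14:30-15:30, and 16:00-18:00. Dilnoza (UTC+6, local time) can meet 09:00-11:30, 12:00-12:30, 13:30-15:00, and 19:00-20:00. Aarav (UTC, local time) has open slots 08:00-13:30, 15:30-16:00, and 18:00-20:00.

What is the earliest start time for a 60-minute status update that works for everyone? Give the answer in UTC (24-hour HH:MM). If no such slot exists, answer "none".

Oren → UTC: 06:00–10:00, 10:30–11:00, 11:30–12:30, 13:00–15:00.
Dilnoza → UTC: 03:00–05:30, 06:00–06:30, 07:30–09:00, 13:00–14:00.
Aarav → UTC: 08:00–13:30, 15:30–16:00, 18:00–20:00.
Oren ∩ Dilnoza: 06:00–06:30, 07:30–09:00, 13:00–14:00.
Oren ∩ Dilnoza ∩ Aarav: 08:00–09:00, 13:00–13:30.
Windows ≥ 60 min: 08:00–09:00.
Earliest such window starts at 08:00.

08:00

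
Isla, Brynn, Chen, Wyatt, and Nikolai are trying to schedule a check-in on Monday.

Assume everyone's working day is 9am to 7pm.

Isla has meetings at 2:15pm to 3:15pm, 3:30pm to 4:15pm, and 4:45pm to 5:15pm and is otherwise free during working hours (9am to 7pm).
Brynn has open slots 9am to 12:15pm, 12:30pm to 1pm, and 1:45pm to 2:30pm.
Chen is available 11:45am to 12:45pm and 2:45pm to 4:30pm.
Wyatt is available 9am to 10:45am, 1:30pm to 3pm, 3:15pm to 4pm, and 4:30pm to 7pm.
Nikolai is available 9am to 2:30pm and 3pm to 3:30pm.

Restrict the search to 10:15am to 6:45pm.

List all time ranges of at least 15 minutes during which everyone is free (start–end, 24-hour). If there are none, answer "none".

Isla free within 09:00–19:00: 09:00–14:15, 15:15–15:30, 16:15–16:45, 17:15–19:00.
Isla ∩ Brynn: 09:00–12:15, 12:30–13:00, 13:45–14:15.
Isla ∩ Brynn ∩ Chen: 11:45–12:15, 12:30–12:45.
Isla ∩ Brynn ∩ Chen ∩ Wyatt: (none).
Isla ∩ Brynn ∩ Chen ∩ Wyatt ∩ Nikolai: (none).
Restricted to 10:15–18:45: (none).
Windows ≥ 15 min: (none).

none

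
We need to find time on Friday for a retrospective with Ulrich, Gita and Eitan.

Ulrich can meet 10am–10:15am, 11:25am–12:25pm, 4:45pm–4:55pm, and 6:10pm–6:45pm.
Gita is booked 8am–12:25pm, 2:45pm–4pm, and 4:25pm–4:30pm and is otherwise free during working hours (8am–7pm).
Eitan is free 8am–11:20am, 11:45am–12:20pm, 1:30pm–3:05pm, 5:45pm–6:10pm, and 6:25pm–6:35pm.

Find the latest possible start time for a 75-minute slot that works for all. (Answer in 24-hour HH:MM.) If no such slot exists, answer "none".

Gita free within 08:00–19:00: 12:25–14:45, 16:00–16:25, 16:30–19:00.
Ulrich ∩ Gita: 16:45–16:55, 18:10–18:45.
Ulrich ∩ Gita ∩ Eitan: 18:25–18:35.
Windows ≥ 75 min: (none).

none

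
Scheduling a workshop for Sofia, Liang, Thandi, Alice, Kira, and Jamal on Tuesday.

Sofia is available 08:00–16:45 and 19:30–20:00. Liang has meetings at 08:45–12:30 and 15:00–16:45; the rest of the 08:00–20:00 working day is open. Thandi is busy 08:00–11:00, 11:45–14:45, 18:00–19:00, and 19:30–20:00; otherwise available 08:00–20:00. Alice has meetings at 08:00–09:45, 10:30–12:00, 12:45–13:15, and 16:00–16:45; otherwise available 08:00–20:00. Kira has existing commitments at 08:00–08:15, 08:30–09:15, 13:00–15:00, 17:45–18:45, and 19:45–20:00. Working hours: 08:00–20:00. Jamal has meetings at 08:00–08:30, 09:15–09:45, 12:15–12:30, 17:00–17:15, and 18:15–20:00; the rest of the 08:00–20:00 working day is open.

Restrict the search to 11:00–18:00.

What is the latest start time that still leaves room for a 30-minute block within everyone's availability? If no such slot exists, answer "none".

Liang free within 08:00–20:00: 08:00–08:45, 12:30–15:00, 16:45–20:00.
Thandi free within 08:00–20:00: 11:00–11:45, 14:45–18:00, 19:00–19:30.
Alice free within 08:00–20:00: 09:45–10:30, 12:00–12:45, 13:15–16:00, 16:45–20:00.
Kira free within 08:00–20:00: 08:15–08:30, 09:15–13:00, 15:00–17:45, 18:45–19:45.
Jamal free within 08:00–20:00: 08:30–09:15, 09:45–12:15, 12:30–17:00, 17:15–18:15.
Sofia ∩ Liang: 08:00–08:45, 12:30–15:00, 19:30–20:00.
Sofia ∩ Liang ∩ Thandi: 14:45–15:00.
Sofia ∩ Liang ∩ Thandi ∩ Alice: 14:45–15:00.
Sofia ∩ Liang ∩ Thandi ∩ Alice ∩ Kira: (none).
Sofia ∩ Liang ∩ Thandi ∩ Alice ∩ Kira ∩ Jamal: (none).
Restricted to 11:00–18:00: (none).
Windows ≥ 30 min: (none).

none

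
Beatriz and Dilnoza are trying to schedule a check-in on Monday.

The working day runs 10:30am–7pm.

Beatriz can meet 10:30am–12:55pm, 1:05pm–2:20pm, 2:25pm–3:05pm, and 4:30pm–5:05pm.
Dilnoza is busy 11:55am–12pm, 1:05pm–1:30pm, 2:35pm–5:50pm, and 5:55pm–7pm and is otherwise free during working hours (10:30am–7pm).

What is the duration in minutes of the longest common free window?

Dilnoza free within 10:30–19:00: 10:30–11:55, 12:00–13:05, 13:30–14:35, 17:50–17:55.
Beatriz ∩ Dilnoza: 10:30–11:55, 12:00–12:55, 13:30–14:20, 14:25–14:35.
Common window lengths: 85, 55, 50, 10 min; longest is 85.

85 minutes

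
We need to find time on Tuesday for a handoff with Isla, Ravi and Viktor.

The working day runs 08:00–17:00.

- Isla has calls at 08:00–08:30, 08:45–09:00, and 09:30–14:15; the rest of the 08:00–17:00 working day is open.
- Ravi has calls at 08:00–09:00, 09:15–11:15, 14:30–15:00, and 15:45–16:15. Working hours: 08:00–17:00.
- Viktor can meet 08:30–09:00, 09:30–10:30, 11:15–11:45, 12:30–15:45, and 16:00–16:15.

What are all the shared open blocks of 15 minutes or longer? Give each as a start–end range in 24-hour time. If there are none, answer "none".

14:15–14:30, 15:00–15:45

Isla free within 08:00–17:00: 08:30–08:45, 09:00–09:30, 14:15–17:00.
Ravi free within 08:00–17:00: 09:00–09:15, 11:15–14:30, 15:00–15:45, 16:15–17:00.
Isla ∩ Ravi: 09:00–09:15, 14:15–14:30, 15:00–15:45, 16:15–17:00.
Isla ∩ Ravi ∩ Viktor: 14:15–14:30, 15:00–15:45.
Windows ≥ 15 min: 14:15–14:30, 15:00–15:45.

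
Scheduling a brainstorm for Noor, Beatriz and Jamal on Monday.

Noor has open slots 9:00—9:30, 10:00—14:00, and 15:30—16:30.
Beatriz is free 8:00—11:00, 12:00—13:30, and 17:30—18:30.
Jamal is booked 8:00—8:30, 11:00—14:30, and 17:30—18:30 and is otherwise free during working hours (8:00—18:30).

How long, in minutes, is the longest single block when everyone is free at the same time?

Jamal free within 08:00–18:30: 08:30–11:00, 14:30–17:30.
Noor ∩ Beatriz: 09:00–09:30, 10:00–11:00, 12:00–13:30.
Noor ∩ Beatriz ∩ Jamal: 09:00–09:30, 10:00–11:00.
Common window lengths: 30, 60 min; longest is 60.

60 minutes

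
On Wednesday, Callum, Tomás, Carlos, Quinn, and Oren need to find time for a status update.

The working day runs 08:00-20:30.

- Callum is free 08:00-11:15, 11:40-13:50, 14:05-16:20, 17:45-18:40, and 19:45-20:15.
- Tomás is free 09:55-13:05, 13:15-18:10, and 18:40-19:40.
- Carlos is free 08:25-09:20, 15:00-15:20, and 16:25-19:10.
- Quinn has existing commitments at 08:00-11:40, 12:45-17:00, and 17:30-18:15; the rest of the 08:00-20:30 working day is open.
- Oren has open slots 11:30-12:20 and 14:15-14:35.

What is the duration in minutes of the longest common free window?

0 minutes

Quinn free within 08:00–20:30: 11:40–12:45, 17:00–17:30, 18:15–20:30.
Callum ∩ Tomás: 09:55–11:15, 11:40–13:05, 13:15–13:50, 14:05–16:20, 17:45–18:10.
Callum ∩ Tomás ∩ Carlos: 15:00–15:20, 17:45–18:10.
Callum ∩ Tomás ∩ Carlos ∩ Quinn: (none).
Callum ∩ Tomás ∩ Carlos ∩ Quinn ∩ Oren: (none).
No common window.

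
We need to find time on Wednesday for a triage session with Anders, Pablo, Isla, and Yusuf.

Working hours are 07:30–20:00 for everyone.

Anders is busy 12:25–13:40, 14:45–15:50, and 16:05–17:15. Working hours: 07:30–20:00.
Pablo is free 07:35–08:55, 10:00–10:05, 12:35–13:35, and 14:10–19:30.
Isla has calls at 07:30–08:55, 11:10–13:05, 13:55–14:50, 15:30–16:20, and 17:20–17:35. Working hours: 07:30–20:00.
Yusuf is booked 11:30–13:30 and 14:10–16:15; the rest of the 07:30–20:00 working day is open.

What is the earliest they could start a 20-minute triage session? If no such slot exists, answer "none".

Anders free within 07:30–20:00: 07:30–12:25, 13:40–14:45, 15:50–16:05, 17:15–20:00.
Isla free within 07:30–20:00: 08:55–11:10, 13:05–13:55, 14:50–15:30, 16:20–17:20, 17:35–20:00.
Yusuf free within 07:30–20:00: 07:30–11:30, 13:30–14:10, 16:15–20:00.
Anders ∩ Pablo: 07:35–08:55, 10:00–10:05, 14:10–14:45, 15:50–16:05, 17:15–19:30.
Anders ∩ Pablo ∩ Isla: 10:00–10:05, 17:15–17:20, 17:35–19:30.
Anders ∩ Pablo ∩ Isla ∩ Yusuf: 10:00–10:05, 17:15–17:20, 17:35–19:30.
Windows ≥ 20 min: 17:35–19:30.
Earliest such window starts at 17:35.

17:35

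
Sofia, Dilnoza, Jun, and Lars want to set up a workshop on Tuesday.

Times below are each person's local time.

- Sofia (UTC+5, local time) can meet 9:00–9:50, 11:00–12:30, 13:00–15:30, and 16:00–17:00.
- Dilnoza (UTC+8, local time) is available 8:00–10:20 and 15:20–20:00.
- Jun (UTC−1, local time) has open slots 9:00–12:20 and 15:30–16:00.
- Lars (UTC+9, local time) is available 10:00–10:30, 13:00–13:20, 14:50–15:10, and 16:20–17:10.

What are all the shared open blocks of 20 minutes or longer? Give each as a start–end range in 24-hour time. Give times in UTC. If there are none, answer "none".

none

Sofia → UTC: 04:00–04:50, 06:00–07:30, 08:00–10:30, 11:00–12:00.
Dilnoza → UTC: 00:00–02:20, 07:20–12:00.
Jun → UTC: 10:00–13:20, 16:30–17:00.
Lars → UTC: 01:00–01:30, 04:00–04:20, 05:50–06:10, 07:20–08:10.
Sofia ∩ Dilnoza: 07:20–07:30, 08:00–10:30, 11:00–12:00.
Sofia ∩ Dilnoza ∩ Jun: 10:00–10:30, 11:00–12:00.
Sofia ∩ Dilnoza ∩ Jun ∩ Lars: (none).
Windows ≥ 20 min: (none).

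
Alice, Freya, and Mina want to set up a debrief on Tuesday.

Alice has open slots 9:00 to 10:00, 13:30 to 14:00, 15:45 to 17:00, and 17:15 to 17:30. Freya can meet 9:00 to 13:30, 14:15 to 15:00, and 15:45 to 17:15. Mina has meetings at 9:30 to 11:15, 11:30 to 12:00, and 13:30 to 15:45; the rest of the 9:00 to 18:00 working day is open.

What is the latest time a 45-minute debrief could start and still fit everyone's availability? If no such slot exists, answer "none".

Mina free within 09:00–18:00: 09:00–09:30, 11:15–11:30, 12:00–13:30, 15:45–18:00.
Alice ∩ Freya: 09:00–10:00, 15:45–17:00.
Alice ∩ Freya ∩ Mina: 09:00–09:30, 15:45–17:00.
Windows ≥ 45 min: 15:45–17:00.
Latest start in the last window 15:45–17:00 is 17:00 − 45 min = 16:15.

16:15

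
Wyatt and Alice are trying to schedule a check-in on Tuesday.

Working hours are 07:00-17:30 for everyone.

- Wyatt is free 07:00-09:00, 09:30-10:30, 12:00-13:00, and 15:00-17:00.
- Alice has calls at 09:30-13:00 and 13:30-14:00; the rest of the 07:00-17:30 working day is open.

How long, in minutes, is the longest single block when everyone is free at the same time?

Alice free within 07:00–17:30: 07:00–09:30, 13:00–13:30, 14:00–17:30.
Wyatt ∩ Alice: 07:00–09:00, 15:00–17:00.
Common window lengths: 120, 120 min; longest is 120.

120 minutes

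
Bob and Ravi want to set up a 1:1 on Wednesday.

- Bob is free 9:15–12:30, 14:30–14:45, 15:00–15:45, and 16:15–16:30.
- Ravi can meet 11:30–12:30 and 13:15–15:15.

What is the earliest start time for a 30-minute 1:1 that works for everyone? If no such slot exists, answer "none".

Bob ∩ Ravi: 11:30–12:30, 14:30–14:45, 15:00–15:15.
Windows ≥ 30 min: 11:30–12:30.
Earliest such window starts at 11:30.

11:30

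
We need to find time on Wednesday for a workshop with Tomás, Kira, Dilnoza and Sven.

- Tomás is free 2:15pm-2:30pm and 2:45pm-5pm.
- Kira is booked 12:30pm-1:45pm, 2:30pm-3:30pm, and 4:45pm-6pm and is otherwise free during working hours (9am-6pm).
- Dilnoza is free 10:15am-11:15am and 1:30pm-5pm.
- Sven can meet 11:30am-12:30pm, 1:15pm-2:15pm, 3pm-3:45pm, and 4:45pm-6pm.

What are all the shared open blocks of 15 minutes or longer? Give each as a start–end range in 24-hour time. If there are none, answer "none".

Kira free within 09:00–18:00: 09:00–12:30, 13:45–14:30, 15:30–16:45.
Tomás ∩ Kira: 14:15–14:30, 15:30–16:45.
Tomás ∩ Kira ∩ Dilnoza: 14:15–14:30, 15:30–16:45.
Tomás ∩ Kira ∩ Dilnoza ∩ Sven: 15:30–15:45.
Windows ≥ 15 min: 15:30–15:45.

15:30–15:45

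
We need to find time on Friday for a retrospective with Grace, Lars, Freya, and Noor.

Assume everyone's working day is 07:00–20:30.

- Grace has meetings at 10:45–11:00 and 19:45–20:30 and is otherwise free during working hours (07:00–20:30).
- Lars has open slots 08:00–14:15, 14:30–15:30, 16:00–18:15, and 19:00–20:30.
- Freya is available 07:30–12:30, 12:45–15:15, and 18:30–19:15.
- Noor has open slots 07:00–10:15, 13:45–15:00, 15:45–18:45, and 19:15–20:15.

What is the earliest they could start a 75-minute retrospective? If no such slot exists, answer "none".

Grace free within 07:00–20:30: 07:00–10:45, 11:00–19:45.
Grace ∩ Lars: 08:00–10:45, 11:00–14:15, 14:30–15:30, 16:00–18:15, 19:00–19:45.
Grace ∩ Lars ∩ Freya: 08:00–10:45, 11:00–12:30, 12:45–14:15, 14:30–15:15, 19:00–19:15.
Grace ∩ Lars ∩ Freya ∩ Noor: 08:00–10:15, 13:45–14:15, 14:30–15:00.
Windows ≥ 75 min: 08:00–10:15.
Earliest such window starts at 08:00.

08:00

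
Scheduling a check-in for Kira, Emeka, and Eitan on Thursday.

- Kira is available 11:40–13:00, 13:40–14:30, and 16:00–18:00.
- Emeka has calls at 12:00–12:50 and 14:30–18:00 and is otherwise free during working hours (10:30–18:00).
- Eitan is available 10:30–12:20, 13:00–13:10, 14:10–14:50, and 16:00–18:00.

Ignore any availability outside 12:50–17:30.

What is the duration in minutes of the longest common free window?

Emeka free within 10:30–18:00: 10:30–12:00, 12:50–14:30.
Kira ∩ Emeka: 11:40–12:00, 12:50–13:00, 13:40–14:30.
Kira ∩ Emeka ∩ Eitan: 11:40–12:00, 14:10–14:30.
Restricted to 12:50–17:30: 14:10–14:30.
Single common window of 20 minutes.

20 minutes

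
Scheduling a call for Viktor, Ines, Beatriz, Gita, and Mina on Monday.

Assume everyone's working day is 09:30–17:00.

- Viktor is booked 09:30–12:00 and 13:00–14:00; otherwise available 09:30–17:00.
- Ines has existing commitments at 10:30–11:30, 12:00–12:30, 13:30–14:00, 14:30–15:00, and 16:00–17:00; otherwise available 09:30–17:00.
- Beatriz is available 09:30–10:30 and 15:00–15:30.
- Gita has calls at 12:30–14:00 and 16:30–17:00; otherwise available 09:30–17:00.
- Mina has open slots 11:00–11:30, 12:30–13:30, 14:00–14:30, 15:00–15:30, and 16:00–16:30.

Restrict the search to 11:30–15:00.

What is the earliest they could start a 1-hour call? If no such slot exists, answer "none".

none

Viktor free within 09:30–17:00: 12:00–13:00, 14:00–17:00.
Ines free within 09:30–17:00: 09:30–10:30, 11:30–12:00, 12:30–13:30, 14:00–14:30, 15:00–16:00.
Gita free within 09:30–17:00: 09:30–12:30, 14:00–16:30.
Viktor ∩ Ines: 12:30–13:00, 14:00–14:30, 15:00–16:00.
Viktor ∩ Ines ∩ Beatriz: 15:00–15:30.
Viktor ∩ Ines ∩ Beatriz ∩ Gita: 15:00–15:30.
Viktor ∩ Ines ∩ Beatriz ∩ Gita ∩ Mina: 15:00–15:30.
Restricted to 11:30–15:00: (none).
Windows ≥ 60 min: (none).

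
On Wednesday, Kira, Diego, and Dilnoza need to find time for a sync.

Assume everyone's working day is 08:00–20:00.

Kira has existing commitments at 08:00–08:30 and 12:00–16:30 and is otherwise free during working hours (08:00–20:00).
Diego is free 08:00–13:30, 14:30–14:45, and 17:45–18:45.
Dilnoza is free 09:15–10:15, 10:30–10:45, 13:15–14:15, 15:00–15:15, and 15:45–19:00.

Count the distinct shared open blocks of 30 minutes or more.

Kira free within 08:00–20:00: 08:30–12:00, 16:30–20:00.
Kira ∩ Diego: 08:30–12:00, 17:45–18:45.
Kira ∩ Diego ∩ Dilnoza: 09:15–10:15, 10:30–10:45, 17:45–18:45.
Windows ≥ 30 min: 09:15–10:15, 17:45–18:45.
That's 2 windows.

2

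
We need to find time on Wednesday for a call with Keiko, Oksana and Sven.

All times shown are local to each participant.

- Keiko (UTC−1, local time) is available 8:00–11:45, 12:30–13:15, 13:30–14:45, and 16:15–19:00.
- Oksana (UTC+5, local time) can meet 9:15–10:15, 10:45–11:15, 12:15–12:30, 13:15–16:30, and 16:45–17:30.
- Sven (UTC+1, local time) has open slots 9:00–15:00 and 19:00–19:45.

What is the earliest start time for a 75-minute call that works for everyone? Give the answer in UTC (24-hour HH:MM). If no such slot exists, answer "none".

09:00

Keiko → UTC: 09:00–12:45, 13:30–14:15, 14:30–15:45, 17:15–20:00.
Oksana → UTC: 04:15–05:15, 05:45–06:15, 07:15–07:30, 08:15–11:30, 11:45–12:30.
Sven → UTC: 08:00–14:00, 18:00–18:45.
Keiko ∩ Oksana: 09:00–11:30, 11:45–12:30.
Keiko ∩ Oksana ∩ Sven: 09:00–11:30, 11:45–12:30.
Windows ≥ 75 min: 09:00–11:30.
Earliest such window starts at 09:00.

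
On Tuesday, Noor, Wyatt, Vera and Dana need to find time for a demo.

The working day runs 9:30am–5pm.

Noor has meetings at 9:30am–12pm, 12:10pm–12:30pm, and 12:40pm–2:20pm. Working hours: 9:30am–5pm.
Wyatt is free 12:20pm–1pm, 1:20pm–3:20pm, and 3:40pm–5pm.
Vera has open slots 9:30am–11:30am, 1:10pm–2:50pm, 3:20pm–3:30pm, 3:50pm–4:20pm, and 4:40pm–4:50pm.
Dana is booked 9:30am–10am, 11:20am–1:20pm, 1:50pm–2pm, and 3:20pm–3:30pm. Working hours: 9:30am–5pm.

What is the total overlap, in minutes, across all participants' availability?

Noor free within 09:30–17:00: 12:00–12:10, 12:30–12:40, 14:20–17:00.
Dana free within 09:30–17:00: 10:00–11:20, 13:20–13:50, 14:00–15:20, 15:30–17:00.
Noor ∩ Wyatt: 12:30–12:40, 14:20–15:20, 15:40–17:00.
Noor ∩ Wyatt ∩ Vera: 14:20–14:50, 15:50–16:20, 16:40–16:50.
Noor ∩ Wyatt ∩ Vera ∩ Dana: 14:20–14:50, 15:50–16:20, 16:40–16:50.
Total common minutes: 30 + 30 + 10 = 70.

70 minutes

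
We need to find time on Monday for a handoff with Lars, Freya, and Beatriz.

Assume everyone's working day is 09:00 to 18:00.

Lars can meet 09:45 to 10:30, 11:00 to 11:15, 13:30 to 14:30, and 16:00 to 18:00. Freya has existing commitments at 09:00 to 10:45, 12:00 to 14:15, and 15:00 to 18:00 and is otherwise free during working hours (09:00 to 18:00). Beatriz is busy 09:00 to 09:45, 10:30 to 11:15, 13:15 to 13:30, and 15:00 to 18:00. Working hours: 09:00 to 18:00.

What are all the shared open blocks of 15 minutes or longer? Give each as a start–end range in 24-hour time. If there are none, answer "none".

14:15–14:30

Freya free within 09:00–18:00: 10:45–12:00, 14:15–15:00.
Beatriz free within 09:00–18:00: 09:45–10:30, 11:15–13:15, 13:30–15:00.
Lars ∩ Freya: 11:00–11:15, 14:15–14:30.
Lars ∩ Freya ∩ Beatriz: 14:15–14:30.
Windows ≥ 15 min: 14:15–14:30.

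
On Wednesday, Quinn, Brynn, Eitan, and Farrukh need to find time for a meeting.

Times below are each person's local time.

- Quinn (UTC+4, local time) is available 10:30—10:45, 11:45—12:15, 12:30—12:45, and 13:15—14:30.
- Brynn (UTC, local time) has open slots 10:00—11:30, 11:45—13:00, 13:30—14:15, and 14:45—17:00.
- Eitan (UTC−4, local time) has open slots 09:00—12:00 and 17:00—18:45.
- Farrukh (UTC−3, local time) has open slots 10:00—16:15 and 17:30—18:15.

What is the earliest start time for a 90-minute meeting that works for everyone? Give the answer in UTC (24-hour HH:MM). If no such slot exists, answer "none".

Quinn → UTC: 06:30–06:45, 07:45–08:15, 08:30–08:45, 09:15–10:30.
Brynn → UTC: 10:00–11:30, 11:45–13:00, 13:30–14:15, 14:45–17:00.
Eitan → UTC: 13:00–16:00, 21:00–22:45.
Farrukh → UTC: 13:00–19:15, 20:30–21:15.
Quinn ∩ Brynn: 10:00–10:30.
Quinn ∩ Brynn ∩ Eitan: (none).
Quinn ∩ Brynn ∩ Eitan ∩ Farrukh: (none).
Windows ≥ 90 min: (none).

none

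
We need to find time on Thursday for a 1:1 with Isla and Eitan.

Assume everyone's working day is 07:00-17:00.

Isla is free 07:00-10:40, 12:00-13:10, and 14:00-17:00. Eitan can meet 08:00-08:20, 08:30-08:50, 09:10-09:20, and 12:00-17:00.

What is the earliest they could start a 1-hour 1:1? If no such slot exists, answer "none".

12:00

Isla ∩ Eitan: 08:00–08:20, 08:30–08:50, 09:10–09:20, 12:00–13:10, 14:00–17:00.
Windows ≥ 60 min: 12:00–13:10, 14:00–17:00.
Earliest such window starts at 12:00.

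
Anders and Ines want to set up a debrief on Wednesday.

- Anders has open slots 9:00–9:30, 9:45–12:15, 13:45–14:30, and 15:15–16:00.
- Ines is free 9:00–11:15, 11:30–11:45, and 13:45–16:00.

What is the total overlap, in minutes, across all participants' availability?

Anders ∩ Ines: 09:00–09:30, 09:45–11:15, 11:30–11:45, 13:45–14:30, 15:15–16:00.
Total common minutes: 30 + 90 + 15 + 45 + 45 = 225.

225 minutes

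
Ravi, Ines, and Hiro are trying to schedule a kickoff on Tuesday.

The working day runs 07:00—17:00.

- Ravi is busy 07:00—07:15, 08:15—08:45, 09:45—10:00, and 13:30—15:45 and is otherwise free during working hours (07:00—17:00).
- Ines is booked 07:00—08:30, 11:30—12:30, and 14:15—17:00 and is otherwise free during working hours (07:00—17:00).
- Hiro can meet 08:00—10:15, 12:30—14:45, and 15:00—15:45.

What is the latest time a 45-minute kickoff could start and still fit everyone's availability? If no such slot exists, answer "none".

12:45

Ravi free within 07:00–17:00: 07:15–08:15, 08:45–09:45, 10:00–13:30, 15:45–17:00.
Ines free within 07:00–17:00: 08:30–11:30, 12:30–14:15.
Ravi ∩ Ines: 08:45–09:45, 10:00–11:30, 12:30–13:30.
Ravi ∩ Ines ∩ Hiro: 08:45–09:45, 10:00–10:15, 12:30–13:30.
Windows ≥ 45 min: 08:45–09:45, 12:30–13:30.
Latest start in the last window 12:30–13:30 is 13:30 − 45 min = 12:45.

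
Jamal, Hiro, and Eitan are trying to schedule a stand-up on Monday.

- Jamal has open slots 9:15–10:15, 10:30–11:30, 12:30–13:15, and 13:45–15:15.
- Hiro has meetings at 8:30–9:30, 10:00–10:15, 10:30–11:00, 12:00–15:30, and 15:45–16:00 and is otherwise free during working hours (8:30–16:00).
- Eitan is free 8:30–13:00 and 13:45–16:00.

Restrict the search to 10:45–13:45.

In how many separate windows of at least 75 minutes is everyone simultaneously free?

0

Hiro free within 08:30–16:00: 09:30–10:00, 10:15–10:30, 11:00–12:00, 15:30–15:45.
Jamal ∩ Hiro: 09:30–10:00, 11:00–11:30.
Jamal ∩ Hiro ∩ Eitan: 09:30–10:00, 11:00–11:30.
Restricted to 10:45–13:45: 11:00–11:30.
Windows ≥ 75 min: (none).
That's 0 windows.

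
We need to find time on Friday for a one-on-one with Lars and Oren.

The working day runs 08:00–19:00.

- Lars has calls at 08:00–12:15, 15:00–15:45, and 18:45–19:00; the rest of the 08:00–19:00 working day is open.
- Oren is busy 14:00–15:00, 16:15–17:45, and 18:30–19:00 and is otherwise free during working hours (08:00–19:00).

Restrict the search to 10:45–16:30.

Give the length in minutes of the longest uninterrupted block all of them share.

105 minutes

Lars free within 08:00–19:00: 12:15–15:00, 15:45–18:45.
Oren free within 08:00–19:00: 08:00–14:00, 15:00–16:15, 17:45–18:30.
Lars ∩ Oren: 12:15–14:00, 15:45–16:15, 17:45–18:30.
Restricted to 10:45–16:30: 12:15–14:00, 15:45–16:15.
Common window lengths: 105, 30 min; longest is 105.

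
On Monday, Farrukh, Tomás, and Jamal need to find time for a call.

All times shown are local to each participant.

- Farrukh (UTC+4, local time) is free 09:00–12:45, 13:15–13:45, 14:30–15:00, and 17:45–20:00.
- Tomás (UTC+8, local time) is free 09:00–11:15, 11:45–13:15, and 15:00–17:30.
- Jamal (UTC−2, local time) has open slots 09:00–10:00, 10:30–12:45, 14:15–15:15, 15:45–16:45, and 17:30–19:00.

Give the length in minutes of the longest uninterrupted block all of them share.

0 minutes

Farrukh → UTC: 05:00–08:45, 09:15–09:45, 10:30–11:00, 13:45–16:00.
Tomás → UTC: 01:00–03:15, 03:45–05:15, 07:00–09:30.
Jamal → UTC: 11:00–12:00, 12:30–14:45, 16:15–17:15, 17:45–18:45, 19:30–21:00.
Farrukh ∩ Tomás: 05:00–05:15, 07:00–08:45, 09:15–09:30.
Farrukh ∩ Tomás ∩ Jamal: (none).
No common window.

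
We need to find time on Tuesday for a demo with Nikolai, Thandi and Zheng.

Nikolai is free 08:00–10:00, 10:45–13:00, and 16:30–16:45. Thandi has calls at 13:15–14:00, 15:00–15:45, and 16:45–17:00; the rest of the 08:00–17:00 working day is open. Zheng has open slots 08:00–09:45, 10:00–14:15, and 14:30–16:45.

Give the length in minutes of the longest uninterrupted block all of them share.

135 minutes

Thandi free within 08:00–17:00: 08:00–13:15, 14:00–15:00, 15:45–16:45.
Nikolai ∩ Thandi: 08:00–10:00, 10:45–13:00, 16:30–16:45.
Nikolai ∩ Thandi ∩ Zheng: 08:00–09:45, 10:45–13:00, 16:30–16:45.
Common window lengths: 105, 135, 15 min; longest is 135.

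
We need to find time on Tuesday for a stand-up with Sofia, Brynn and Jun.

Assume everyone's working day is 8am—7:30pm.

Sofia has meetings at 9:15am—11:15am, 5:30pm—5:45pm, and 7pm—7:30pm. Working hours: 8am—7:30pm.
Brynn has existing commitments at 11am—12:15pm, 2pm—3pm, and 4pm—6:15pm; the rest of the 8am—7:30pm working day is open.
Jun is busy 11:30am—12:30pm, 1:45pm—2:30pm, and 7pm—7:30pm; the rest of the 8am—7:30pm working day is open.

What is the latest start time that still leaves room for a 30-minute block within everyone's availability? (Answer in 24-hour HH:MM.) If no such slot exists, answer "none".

18:30

Sofia free within 08:00–19:30: 08:00–09:15, 11:15–17:30, 17:45–19:00.
Brynn free within 08:00–19:30: 08:00–11:00, 12:15–14:00, 15:00–16:00, 18:15–19:30.
Jun free within 08:00–19:30: 08:00–11:30, 12:30–13:45, 14:30–19:00.
Sofia ∩ Brynn: 08:00–09:15, 12:15–14:00, 15:00–16:00, 18:15–19:00.
Sofia ∩ Brynn ∩ Jun: 08:00–09:15, 12:30–13:45, 15:00–16:00, 18:15–19:00.
Windows ≥ 30 min: 08:00–09:15, 12:30–13:45, 15:00–16:00, 18:15–19:00.
Latest start in the last window 18:15–19:00 is 19:00 − 30 min = 18:30.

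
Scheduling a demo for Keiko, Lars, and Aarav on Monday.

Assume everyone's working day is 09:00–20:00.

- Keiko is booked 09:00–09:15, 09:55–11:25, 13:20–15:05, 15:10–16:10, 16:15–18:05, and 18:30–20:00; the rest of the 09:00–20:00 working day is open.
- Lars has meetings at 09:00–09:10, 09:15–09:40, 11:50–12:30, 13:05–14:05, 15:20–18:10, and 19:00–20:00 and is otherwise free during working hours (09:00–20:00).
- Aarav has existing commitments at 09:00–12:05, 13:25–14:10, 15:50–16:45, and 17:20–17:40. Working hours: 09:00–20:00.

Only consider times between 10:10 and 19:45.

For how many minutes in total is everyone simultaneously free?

60 minutes

Keiko free within 09:00–20:00: 09:15–09:55, 11:25–13:20, 15:05–15:10, 16:10–16:15, 18:05–18:30.
Lars free within 09:00–20:00: 09:10–09:15, 09:40–11:50, 12:30–13:05, 14:05–15:20, 18:10–19:00.
Aarav free within 09:00–20:00: 12:05–13:25, 14:10–15:50, 16:45–17:20, 17:40–20:00.
Keiko ∩ Lars: 09:40–09:55, 11:25–11:50, 12:30–13:05, 15:05–15:10, 18:10–18:30.
Keiko ∩ Lars ∩ Aarav: 12:30–13:05, 15:05–15:10, 18:10–18:30.
Restricted to 10:10–19:45: 12:30–13:05, 15:05–15:10, 18:10–18:30.
Total common minutes: 35 + 5 + 20 = 60.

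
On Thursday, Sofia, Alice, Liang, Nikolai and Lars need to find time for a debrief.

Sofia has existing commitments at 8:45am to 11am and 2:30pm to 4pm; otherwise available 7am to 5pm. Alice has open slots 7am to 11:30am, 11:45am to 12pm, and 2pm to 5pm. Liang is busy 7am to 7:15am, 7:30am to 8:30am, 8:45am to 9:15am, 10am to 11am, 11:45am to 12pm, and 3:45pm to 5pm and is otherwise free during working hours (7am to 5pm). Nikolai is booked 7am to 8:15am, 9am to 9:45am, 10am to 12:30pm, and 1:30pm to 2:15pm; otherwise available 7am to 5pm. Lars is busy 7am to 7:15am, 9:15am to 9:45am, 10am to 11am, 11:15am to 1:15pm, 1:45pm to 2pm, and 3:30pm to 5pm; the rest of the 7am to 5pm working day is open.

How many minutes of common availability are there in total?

Sofia free within 07:00–17:00: 07:00–08:45, 11:00–14:30, 16:00–17:00.
Liang free within 07:00–17:00: 07:15–07:30, 08:30–08:45, 09:15–10:00, 11:00–11:45, 12:00–15:45.
Nikolai free within 07:00–17:00: 08:15–09:00, 09:45–10:00, 12:30–13:30, 14:15–17:00.
Lars free within 07:00–17:00: 07:15–09:15, 09:45–10:00, 11:00–11:15, 13:15–13:45, 14:00–15:30.
Sofia ∩ Alice: 07:00–08:45, 11:00–11:30, 11:45–12:00, 14:00–14:30, 16:00–17:00.
Sofia ∩ Alice ∩ Liang: 07:15–07:30, 08:30–08:45, 11:00–11:30, 14:00–14:30.
Sofia ∩ Alice ∩ Liang ∩ Nikolai: 08:30–08:45, 14:15–14:30.
Sofia ∩ Alice ∩ Liang ∩ Nikolai ∩ Lars: 08:30–08:45, 14:15–14:30.
Total common minutes: 15 + 15 = 30.

30 minutes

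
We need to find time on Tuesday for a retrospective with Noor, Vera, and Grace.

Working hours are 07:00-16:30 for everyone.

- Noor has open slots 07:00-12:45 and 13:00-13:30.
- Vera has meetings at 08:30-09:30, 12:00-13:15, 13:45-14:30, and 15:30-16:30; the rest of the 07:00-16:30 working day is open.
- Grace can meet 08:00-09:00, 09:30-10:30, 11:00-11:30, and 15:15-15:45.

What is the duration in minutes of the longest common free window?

60 minutes

Vera free within 07:00–16:30: 07:00–08:30, 09:30–12:00, 13:15–13:45, 14:30–15:30.
Noor ∩ Vera: 07:00–08:30, 09:30–12:00, 13:15–13:30.
Noor ∩ Vera ∩ Grace: 08:00–08:30, 09:30–10:30, 11:00–11:30.
Common window lengths: 30, 60, 30 min; longest is 60.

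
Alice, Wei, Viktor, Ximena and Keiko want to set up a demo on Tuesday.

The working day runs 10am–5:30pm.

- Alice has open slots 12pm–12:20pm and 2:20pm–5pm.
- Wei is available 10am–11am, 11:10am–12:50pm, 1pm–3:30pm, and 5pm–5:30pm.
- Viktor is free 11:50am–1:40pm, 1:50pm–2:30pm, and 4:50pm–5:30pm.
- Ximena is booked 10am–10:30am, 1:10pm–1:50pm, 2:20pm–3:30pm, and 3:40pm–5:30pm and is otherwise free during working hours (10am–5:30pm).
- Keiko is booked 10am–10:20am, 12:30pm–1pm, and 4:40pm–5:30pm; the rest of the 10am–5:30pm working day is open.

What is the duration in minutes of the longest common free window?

Ximena free within 10:00–17:30: 10:30–13:10, 13:50–14:20, 15:30–15:40.
Keiko free within 10:00–17:30: 10:20–12:30, 13:00–16:40.
Alice ∩ Wei: 12:00–12:20, 14:20–15:30.
Alice ∩ Wei ∩ Viktor: 12:00–12:20, 14:20–14:30.
Alice ∩ Wei ∩ Viktor ∩ Ximena: 12:00–12:20.
Alice ∩ Wei ∩ Viktor ∩ Ximena ∩ Keiko: 12:00–12:20.
Single common window of 20 minutes.

20 minutes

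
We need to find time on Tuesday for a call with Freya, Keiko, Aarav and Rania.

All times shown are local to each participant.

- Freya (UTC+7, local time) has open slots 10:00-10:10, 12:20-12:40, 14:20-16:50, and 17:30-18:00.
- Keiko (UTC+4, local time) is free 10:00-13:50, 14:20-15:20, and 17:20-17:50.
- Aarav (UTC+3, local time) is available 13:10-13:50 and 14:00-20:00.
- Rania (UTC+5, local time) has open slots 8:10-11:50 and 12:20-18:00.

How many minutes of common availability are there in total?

20 minutes

Freya → UTC: 03:00–03:10, 05:20–05:40, 07:20–09:50, 10:30–11:00.
Keiko → UTC: 06:00–09:50, 10:20–11:20, 13:20–13:50.
Aarav → UTC: 10:10–10:50, 11:00–17:00.
Rania → UTC: 03:10–06:50, 07:20–13:00.
Freya ∩ Keiko: 07:20–09:50, 10:30–11:00.
Freya ∩ Keiko ∩ Aarav: 10:30–10:50.
Freya ∩ Keiko ∩ Aarav ∩ Rania: 10:30–10:50.
Total common minutes: 20.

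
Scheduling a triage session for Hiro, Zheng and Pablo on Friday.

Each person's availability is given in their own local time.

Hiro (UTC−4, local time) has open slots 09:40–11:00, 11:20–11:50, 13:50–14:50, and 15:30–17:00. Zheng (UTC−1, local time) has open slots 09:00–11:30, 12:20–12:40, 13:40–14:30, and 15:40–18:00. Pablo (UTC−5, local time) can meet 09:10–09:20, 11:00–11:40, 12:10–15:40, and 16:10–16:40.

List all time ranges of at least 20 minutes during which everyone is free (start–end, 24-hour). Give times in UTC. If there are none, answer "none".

17:50–18:50

Hiro → UTC: 13:40–15:00, 15:20–15:50, 17:50–18:50, 19:30–21:00.
Zheng → UTC: 10:00–12:30, 13:20–13:40, 14:40–15:30, 16:40–19:00.
Pablo → UTC: 14:10–14:20, 16:00–16:40, 17:10–20:40, 21:10–21:40.
Hiro ∩ Zheng: 14:40–15:00, 15:20–15:30, 17:50–18:50.
Hiro ∩ Zheng ∩ Pablo: 17:50–18:50.
Windows ≥ 20 min: 17:50–18:50.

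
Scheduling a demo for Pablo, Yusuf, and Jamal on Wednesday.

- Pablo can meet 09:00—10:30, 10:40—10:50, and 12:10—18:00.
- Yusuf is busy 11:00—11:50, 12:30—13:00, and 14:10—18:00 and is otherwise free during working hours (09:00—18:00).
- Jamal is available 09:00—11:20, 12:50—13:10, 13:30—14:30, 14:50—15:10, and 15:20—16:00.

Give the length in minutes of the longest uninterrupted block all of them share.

90 minutes

Yusuf free within 09:00–18:00: 09:00–11:00, 11:50–12:30, 13:00–14:10.
Pablo ∩ Yusuf: 09:00–10:30, 10:40–10:50, 12:10–12:30, 13:00–14:10.
Pablo ∩ Yusuf ∩ Jamal: 09:00–10:30, 10:40–10:50, 13:00–13:10, 13:30–14:10.
Common window lengths: 90, 10, 10, 40 min; longest is 90.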